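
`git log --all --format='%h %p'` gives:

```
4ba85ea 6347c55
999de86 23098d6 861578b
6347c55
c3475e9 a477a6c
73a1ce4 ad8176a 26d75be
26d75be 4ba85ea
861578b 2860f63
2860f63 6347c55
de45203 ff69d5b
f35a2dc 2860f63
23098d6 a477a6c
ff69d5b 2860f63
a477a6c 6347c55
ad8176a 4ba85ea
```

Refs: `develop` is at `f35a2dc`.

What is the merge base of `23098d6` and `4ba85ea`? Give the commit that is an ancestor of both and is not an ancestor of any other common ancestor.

6347c55

Ancestors of 23098d6: {23098d6, 6347c55, a477a6c}.
Ancestors of 4ba85ea: {4ba85ea, 6347c55}.
Common ancestors: {6347c55}.
The only common ancestor is 6347c55, so it is the merge base.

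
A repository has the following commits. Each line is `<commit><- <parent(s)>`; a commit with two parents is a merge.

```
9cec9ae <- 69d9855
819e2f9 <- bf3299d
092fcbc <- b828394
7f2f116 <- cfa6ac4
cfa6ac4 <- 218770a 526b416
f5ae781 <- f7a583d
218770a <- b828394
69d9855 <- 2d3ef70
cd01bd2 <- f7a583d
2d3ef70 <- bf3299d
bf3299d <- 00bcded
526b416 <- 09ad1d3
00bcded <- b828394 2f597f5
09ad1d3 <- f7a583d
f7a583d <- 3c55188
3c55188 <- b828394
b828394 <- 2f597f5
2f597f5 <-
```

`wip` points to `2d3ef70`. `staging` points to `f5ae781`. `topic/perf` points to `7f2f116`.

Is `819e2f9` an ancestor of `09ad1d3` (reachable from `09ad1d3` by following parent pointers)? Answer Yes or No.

Ancestors of 09ad1d3: {09ad1d3, 2f597f5, 3c55188, b828394, f7a583d}.
819e2f9 is not in that set, so it is not an ancestor of 09ad1d3.

No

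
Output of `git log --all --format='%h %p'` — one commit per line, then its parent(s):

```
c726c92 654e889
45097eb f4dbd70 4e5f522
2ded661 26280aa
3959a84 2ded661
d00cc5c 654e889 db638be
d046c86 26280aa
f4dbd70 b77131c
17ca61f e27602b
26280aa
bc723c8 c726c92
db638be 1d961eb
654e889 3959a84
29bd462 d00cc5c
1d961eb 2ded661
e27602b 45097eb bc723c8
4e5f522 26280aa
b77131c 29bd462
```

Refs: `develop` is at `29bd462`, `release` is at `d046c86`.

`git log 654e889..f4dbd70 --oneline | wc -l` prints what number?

Reachable from f4dbd70: {1d961eb, 26280aa, 29bd462, 2ded661, 3959a84, 654e889, b77131c, d00cc5c, db638be, f4dbd70}.
Reachable from 654e889: {26280aa, 2ded661, 3959a84, 654e889}.
In f4dbd70's history but not 654e889's: {1d961eb, 29bd462, b77131c, d00cc5c, db638be, f4dbd70} — 6 commits.

6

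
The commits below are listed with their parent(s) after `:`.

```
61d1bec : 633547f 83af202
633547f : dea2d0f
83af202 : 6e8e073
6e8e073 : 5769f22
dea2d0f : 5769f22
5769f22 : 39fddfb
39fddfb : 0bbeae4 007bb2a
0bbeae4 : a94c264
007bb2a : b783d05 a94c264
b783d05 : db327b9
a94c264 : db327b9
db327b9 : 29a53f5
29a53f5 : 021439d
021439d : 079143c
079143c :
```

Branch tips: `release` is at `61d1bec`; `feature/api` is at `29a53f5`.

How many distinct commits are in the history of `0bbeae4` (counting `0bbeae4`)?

Walking parent pointers from 0bbeae4: reachable set = {021439d, 079143c, 0bbeae4, 29a53f5, a94c264, db327b9}.
That is 6 commits.

6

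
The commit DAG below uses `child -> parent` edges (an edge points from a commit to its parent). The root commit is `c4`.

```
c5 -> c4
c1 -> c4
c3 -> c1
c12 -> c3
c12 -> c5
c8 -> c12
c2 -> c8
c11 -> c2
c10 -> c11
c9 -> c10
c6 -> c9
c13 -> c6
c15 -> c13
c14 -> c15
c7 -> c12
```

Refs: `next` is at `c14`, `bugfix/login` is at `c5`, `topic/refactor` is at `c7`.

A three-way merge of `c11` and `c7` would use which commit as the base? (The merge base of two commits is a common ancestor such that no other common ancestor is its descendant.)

Ancestors of c11: {c1, c11, c12, c2, c3, c4, c5, c8}.
Ancestors of c7: {c1, c12, c3, c4, c5, c7}.
Common ancestors: {c1, c12, c3, c4, c5}.
Among these, c12 is not an ancestor of any other common ancestor — it is the merge base.

c12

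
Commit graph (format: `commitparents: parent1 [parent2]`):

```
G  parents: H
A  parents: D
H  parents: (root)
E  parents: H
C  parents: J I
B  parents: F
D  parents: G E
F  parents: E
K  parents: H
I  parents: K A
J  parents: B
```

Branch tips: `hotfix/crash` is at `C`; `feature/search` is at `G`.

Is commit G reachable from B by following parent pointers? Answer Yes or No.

No

Ancestors of B: {B, E, F, H}.
G is not in that set, so it is not an ancestor of B.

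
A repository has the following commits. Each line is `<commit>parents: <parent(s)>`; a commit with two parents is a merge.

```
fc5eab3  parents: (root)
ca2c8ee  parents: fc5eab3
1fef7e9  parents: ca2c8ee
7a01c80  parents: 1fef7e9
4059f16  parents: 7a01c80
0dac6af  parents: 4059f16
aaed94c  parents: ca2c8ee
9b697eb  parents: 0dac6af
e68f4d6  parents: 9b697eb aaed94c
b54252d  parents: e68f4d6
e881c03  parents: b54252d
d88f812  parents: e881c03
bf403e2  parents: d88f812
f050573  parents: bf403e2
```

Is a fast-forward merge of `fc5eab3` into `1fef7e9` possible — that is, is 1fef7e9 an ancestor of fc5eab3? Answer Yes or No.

No

A fast-forward from 1fef7e9 to fc5eab3 is possible iff 1fef7e9 is an ancestor of fc5eab3.
Ancestors of fc5eab3: {fc5eab3}.
1fef7e9 is not among them, so fast-forward is not possible.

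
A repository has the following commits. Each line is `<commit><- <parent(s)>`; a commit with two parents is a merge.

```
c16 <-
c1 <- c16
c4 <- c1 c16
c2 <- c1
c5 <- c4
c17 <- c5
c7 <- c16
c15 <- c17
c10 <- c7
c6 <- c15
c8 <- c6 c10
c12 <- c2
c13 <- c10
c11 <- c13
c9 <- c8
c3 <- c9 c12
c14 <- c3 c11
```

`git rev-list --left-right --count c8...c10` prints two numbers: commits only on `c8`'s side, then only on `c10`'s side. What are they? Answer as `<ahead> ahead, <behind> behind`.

Reachable from c8: {c1, c10, c15, c16, c17, c4, c5, c6, c7, c8}.
Reachable from c10: {c10, c16, c7}.
Only in c8's history (ahead): {c1, c15, c17, c4, c5, c6, c8} — 7.
Only in c10's history (behind): {} — 0.

7 ahead, 0 behind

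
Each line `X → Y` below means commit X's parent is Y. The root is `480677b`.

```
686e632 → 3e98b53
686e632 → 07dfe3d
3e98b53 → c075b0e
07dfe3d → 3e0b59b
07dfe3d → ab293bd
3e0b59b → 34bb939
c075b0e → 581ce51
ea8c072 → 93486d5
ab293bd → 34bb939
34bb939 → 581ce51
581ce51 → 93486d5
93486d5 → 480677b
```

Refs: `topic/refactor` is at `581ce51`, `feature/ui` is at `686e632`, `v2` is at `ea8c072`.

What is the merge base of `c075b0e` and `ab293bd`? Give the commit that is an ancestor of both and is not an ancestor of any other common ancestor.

Ancestors of c075b0e: {480677b, 581ce51, 93486d5, c075b0e}.
Ancestors of ab293bd: {34bb939, 480677b, 581ce51, 93486d5, ab293bd}.
Common ancestors: {480677b, 581ce51, 93486d5}.
Among these, 581ce51 is not an ancestor of any other common ancestor — it is the merge base.

581ce51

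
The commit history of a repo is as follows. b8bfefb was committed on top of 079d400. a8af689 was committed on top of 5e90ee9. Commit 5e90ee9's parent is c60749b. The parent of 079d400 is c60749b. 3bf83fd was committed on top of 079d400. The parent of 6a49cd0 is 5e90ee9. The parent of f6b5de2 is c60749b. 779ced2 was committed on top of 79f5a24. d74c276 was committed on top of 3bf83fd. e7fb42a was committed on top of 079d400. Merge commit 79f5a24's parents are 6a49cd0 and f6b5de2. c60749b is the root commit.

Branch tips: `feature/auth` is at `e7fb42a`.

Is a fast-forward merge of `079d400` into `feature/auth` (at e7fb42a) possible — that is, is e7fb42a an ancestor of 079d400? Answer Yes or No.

A fast-forward from e7fb42a to 079d400 is possible iff e7fb42a is an ancestor of 079d400.
Ancestors of 079d400: {079d400, c60749b}.
e7fb42a is not among them, so fast-forward is not possible.

No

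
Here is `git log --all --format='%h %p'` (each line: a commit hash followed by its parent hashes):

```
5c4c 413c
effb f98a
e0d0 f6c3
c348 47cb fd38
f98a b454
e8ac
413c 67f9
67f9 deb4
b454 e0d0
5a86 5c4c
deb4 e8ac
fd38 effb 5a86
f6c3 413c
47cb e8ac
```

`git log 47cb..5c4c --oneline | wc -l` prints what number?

Reachable from 5c4c: {413c, 5c4c, 67f9, deb4, e8ac}.
Reachable from 47cb: {47cb, e8ac}.
In 5c4c's history but not 47cb's: {413c, 5c4c, 67f9, deb4} — 4 commits.

4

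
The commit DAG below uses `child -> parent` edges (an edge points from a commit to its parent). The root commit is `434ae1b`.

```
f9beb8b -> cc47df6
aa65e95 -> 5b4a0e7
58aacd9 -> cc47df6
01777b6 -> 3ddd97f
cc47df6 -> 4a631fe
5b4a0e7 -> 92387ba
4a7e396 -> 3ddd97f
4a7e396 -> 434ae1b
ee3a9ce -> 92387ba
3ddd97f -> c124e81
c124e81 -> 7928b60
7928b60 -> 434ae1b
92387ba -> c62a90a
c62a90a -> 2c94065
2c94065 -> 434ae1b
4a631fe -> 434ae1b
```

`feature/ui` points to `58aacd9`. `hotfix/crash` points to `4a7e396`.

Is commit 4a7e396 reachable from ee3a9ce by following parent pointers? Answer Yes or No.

No

Ancestors of ee3a9ce: {2c94065, 434ae1b, 92387ba, c62a90a, ee3a9ce}.
4a7e396 is not in that set, so it is not an ancestor of ee3a9ce.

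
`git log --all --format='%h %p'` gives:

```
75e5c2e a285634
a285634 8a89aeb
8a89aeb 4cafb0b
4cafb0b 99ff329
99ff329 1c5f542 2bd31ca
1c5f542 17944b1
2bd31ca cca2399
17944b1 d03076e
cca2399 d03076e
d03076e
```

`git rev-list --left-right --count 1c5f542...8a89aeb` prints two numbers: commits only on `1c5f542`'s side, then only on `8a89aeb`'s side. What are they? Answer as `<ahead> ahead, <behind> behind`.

Reachable from 1c5f542: {17944b1, 1c5f542, d03076e}.
Reachable from 8a89aeb: {17944b1, 1c5f542, 2bd31ca, 4cafb0b, 8a89aeb, 99ff329, cca2399, d03076e}.
Only in 1c5f542's history (ahead): {} — 0.
Only in 8a89aeb's history (behind): {2bd31ca, 4cafb0b, 8a89aeb, 99ff329, cca2399} — 5.

0 ahead, 5 behind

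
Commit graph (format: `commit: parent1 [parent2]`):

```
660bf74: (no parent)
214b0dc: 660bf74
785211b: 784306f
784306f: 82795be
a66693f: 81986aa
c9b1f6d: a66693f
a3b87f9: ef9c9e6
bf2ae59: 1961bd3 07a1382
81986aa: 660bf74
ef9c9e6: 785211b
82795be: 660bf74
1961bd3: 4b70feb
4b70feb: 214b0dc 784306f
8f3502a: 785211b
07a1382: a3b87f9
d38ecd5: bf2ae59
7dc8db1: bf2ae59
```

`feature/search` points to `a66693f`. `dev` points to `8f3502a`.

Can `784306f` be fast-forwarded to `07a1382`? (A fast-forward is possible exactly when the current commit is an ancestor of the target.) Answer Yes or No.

A fast-forward from 784306f to 07a1382 is possible iff 784306f is an ancestor of 07a1382.
Ancestors of 07a1382: {07a1382, 660bf74, 784306f, 785211b, 82795be, a3b87f9, ef9c9e6}.
784306f is among them, so fast-forward is possible.

Yes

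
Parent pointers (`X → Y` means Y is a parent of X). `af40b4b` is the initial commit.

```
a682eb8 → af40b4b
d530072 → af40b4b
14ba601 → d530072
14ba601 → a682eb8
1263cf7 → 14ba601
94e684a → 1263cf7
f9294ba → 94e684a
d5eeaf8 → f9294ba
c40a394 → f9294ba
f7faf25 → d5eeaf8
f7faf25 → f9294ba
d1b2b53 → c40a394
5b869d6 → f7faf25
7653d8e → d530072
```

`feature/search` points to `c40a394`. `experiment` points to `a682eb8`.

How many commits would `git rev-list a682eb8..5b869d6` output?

Reachable from 5b869d6: {1263cf7, 14ba601, 5b869d6, 94e684a, a682eb8, af40b4b, d530072, d5eeaf8, f7faf25, f9294ba}.
Reachable from a682eb8: {a682eb8, af40b4b}.
In 5b869d6's history but not a682eb8's: {1263cf7, 14ba601, 5b869d6, 94e684a, d530072, d5eeaf8, f7faf25, f9294ba} — 8 commits.

8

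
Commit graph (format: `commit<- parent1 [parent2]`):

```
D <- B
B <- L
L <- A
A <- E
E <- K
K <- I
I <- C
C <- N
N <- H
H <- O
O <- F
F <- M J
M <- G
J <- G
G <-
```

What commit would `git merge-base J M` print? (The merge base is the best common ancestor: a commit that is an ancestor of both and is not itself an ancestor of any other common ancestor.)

Ancestors of J: {G, J}.
Ancestors of M: {G, M}.
Common ancestors: {G}.
The only common ancestor is G, so it is the merge base.

G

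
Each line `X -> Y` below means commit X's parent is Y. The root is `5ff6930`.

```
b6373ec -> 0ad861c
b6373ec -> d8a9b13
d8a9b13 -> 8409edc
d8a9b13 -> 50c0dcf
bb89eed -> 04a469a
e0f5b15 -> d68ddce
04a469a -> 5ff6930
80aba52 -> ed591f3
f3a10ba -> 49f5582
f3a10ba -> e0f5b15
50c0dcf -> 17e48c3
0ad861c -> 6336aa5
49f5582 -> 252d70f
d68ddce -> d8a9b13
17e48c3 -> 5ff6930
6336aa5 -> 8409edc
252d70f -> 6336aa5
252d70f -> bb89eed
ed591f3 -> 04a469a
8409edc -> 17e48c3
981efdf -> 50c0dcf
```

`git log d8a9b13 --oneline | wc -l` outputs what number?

5

Walking parent pointers from d8a9b13: reachable set = {17e48c3, 50c0dcf, 5ff6930, 8409edc, d8a9b13}.
That is 5 commits.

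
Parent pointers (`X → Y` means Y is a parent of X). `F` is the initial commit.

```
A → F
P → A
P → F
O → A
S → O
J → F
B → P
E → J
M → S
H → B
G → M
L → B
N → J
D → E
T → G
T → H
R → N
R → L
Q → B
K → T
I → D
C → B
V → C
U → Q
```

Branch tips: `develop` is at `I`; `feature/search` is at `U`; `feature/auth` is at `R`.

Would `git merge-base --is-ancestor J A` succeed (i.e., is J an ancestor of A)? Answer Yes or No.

No

Ancestors of A: {A, F}.
J is not in that set, so it is not an ancestor of A.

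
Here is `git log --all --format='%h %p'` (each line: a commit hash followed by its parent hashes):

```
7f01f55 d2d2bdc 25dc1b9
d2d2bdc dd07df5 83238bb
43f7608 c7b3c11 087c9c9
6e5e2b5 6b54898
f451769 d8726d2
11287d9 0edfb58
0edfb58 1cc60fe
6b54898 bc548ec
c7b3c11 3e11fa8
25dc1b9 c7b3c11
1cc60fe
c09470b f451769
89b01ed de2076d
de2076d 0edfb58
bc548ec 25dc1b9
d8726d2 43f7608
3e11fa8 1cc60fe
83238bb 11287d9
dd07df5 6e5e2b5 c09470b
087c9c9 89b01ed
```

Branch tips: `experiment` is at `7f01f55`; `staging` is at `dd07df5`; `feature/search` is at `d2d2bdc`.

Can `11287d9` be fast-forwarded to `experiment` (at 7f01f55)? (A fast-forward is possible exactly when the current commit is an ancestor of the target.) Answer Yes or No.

Yes

A fast-forward from 11287d9 to 7f01f55 is possible iff 11287d9 is an ancestor of 7f01f55.
Ancestors of 7f01f55: {087c9c9, 0edfb58, 11287d9, 1cc60fe, 25dc1b9, 3e11fa8, 43f7608, 6b54898, 6e5e2b5, 7f01f55, 83238bb, 89b01ed, bc548ec, c09470b, c7b3c11, d2d2bdc, d8726d2, dd07df5, de2076d, f451769}.
11287d9 is among them, so fast-forward is possible.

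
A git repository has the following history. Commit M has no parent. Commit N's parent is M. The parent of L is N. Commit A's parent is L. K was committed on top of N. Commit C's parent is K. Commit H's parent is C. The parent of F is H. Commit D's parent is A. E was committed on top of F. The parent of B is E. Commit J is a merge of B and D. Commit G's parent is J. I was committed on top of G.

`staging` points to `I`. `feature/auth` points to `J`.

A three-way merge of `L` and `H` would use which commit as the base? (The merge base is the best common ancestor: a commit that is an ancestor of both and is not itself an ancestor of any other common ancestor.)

N

Ancestors of L: {L, M, N}.
Ancestors of H: {C, H, K, M, N}.
Common ancestors: {M, N}.
Among these, N is not an ancestor of any other common ancestor — it is the merge base.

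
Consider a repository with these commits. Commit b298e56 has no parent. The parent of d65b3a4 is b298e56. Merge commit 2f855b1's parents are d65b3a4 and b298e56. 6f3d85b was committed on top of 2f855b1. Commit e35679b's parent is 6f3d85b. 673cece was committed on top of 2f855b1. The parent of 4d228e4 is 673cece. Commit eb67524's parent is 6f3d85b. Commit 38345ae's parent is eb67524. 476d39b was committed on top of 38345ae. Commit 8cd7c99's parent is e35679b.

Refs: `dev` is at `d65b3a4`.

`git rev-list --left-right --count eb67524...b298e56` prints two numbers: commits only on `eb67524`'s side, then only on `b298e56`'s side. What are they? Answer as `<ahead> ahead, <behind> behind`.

Reachable from eb67524: {2f855b1, 6f3d85b, b298e56, d65b3a4, eb67524}.
Reachable from b298e56: {b298e56}.
Only in eb67524's history (ahead): {2f855b1, 6f3d85b, d65b3a4, eb67524} — 4.
Only in b298e56's history (behind): {} — 0.

4 ahead, 0 behind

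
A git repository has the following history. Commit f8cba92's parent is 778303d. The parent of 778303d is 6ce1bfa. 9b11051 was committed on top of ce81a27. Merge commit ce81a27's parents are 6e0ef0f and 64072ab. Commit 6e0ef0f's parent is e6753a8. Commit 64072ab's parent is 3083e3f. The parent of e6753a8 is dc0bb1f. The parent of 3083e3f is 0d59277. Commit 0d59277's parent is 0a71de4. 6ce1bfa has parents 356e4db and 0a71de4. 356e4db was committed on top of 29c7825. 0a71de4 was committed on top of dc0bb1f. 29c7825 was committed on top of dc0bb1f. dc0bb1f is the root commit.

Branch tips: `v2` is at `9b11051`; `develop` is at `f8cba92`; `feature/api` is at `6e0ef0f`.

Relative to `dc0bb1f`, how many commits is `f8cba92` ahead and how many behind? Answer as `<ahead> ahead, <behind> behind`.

Reachable from f8cba92: {0a71de4, 29c7825, 356e4db, 6ce1bfa, 778303d, dc0bb1f, f8cba92}.
Reachable from dc0bb1f: {dc0bb1f}.
Only in f8cba92's history (ahead): {0a71de4, 29c7825, 356e4db, 6ce1bfa, 778303d, f8cba92} — 6.
Only in dc0bb1f's history (behind): {} — 0.

6 ahead, 0 behind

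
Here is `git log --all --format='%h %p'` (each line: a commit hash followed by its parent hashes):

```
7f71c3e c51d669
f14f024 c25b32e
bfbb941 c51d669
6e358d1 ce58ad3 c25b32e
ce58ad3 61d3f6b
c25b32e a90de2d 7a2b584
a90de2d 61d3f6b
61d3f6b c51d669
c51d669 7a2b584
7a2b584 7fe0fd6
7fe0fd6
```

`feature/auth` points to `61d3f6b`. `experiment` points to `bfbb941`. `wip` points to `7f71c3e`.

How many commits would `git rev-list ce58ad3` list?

5

Walking parent pointers from ce58ad3: reachable set = {61d3f6b, 7a2b584, 7fe0fd6, c51d669, ce58ad3}.
That is 5 commits.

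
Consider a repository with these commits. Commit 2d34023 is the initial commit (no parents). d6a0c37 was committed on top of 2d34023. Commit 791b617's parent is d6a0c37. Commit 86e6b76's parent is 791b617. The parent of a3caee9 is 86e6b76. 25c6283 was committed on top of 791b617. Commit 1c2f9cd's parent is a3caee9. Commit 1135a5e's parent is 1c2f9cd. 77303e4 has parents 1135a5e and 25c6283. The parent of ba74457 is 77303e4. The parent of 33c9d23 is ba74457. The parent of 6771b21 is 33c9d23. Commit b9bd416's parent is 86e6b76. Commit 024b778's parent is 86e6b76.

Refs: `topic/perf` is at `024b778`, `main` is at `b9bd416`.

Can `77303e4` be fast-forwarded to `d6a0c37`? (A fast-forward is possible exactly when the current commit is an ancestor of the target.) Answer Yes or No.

A fast-forward from 77303e4 to d6a0c37 is possible iff 77303e4 is an ancestor of d6a0c37.
Ancestors of d6a0c37: {2d34023, d6a0c37}.
77303e4 is not among them, so fast-forward is not possible.

No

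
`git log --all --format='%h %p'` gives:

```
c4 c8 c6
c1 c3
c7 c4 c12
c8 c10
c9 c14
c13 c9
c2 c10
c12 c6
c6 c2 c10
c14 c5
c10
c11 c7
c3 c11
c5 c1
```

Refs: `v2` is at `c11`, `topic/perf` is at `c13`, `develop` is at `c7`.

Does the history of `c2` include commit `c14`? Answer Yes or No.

Ancestors of c2: {c10, c2}.
c14 is not in that set, so it is not an ancestor of c2.

No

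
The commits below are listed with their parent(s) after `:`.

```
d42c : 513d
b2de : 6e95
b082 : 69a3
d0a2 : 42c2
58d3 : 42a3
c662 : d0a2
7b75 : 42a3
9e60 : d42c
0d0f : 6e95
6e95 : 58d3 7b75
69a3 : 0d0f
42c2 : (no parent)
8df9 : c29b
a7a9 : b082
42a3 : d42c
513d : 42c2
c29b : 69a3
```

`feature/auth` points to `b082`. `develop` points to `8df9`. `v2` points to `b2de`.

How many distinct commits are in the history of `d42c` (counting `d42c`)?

Walking parent pointers from d42c: reachable set = {42c2, 513d, d42c}.
That is 3 commits.

3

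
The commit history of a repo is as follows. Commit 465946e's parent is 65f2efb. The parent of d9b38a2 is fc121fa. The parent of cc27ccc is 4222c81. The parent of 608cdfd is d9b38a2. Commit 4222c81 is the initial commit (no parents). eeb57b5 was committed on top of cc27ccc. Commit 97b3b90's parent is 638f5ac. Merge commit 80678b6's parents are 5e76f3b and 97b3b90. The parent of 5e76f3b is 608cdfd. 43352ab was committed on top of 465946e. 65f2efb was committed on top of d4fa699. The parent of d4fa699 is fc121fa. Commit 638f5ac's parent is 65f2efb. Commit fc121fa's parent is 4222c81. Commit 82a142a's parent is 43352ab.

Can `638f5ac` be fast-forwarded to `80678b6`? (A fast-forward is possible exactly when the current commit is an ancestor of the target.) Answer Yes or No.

A fast-forward from 638f5ac to 80678b6 is possible iff 638f5ac is an ancestor of 80678b6.
Ancestors of 80678b6: {4222c81, 5e76f3b, 608cdfd, 638f5ac, 65f2efb, 80678b6, 97b3b90, d4fa699, d9b38a2, fc121fa}.
638f5ac is among them, so fast-forward is possible.

Yes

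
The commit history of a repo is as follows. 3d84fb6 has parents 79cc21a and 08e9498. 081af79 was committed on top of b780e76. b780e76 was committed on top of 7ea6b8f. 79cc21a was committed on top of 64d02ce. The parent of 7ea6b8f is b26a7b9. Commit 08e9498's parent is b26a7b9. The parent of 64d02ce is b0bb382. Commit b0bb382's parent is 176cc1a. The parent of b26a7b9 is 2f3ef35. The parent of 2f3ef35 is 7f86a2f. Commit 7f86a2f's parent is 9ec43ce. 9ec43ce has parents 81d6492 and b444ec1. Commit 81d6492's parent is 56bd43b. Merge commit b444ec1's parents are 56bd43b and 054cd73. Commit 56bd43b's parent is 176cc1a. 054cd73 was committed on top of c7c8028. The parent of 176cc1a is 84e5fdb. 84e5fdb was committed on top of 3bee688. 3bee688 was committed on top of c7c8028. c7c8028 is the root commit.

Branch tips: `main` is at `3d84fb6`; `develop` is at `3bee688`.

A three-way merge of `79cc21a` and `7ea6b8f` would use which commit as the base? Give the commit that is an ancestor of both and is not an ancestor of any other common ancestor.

Ancestors of 79cc21a: {176cc1a, 3bee688, 64d02ce, 79cc21a, 84e5fdb, b0bb382, c7c8028}.
Ancestors of 7ea6b8f: {054cd73, 176cc1a, 2f3ef35, 3bee688, 56bd43b, 7ea6b8f, 7f86a2f, 81d6492, 84e5fdb, 9ec43ce, b26a7b9, b444ec1, c7c8028}.
Common ancestors: {176cc1a, 3bee688, 84e5fdb, c7c8028}.
Among these, 176cc1a is not an ancestor of any other common ancestor — it is the merge base.

176cc1a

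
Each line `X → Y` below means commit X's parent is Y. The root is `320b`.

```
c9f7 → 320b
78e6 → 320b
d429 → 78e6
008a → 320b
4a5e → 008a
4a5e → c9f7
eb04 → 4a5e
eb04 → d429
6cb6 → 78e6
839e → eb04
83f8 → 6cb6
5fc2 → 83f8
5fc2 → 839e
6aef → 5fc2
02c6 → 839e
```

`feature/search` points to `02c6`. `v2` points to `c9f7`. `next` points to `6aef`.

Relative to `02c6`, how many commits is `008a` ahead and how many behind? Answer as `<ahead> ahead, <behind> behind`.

0 ahead, 7 behind

Reachable from 008a: {008a, 320b}.
Reachable from 02c6: {008a, 02c6, 320b, 4a5e, 78e6, 839e, c9f7, d429, eb04}.
Only in 008a's history (ahead): {} — 0.
Only in 02c6's history (behind): {02c6, 4a5e, 78e6, 839e, c9f7, d429, eb04} — 7.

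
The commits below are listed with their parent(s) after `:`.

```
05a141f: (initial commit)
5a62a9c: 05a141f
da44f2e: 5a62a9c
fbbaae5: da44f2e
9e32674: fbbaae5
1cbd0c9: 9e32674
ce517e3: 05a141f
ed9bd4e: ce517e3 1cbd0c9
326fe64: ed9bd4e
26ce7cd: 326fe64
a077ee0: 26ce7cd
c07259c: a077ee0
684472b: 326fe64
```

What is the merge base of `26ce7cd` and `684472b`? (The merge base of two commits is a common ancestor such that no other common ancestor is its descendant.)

Ancestors of 26ce7cd: {05a141f, 1cbd0c9, 26ce7cd, 326fe64, 5a62a9c, 9e32674, ce517e3, da44f2e, ed9bd4e, fbbaae5}.
Ancestors of 684472b: {05a141f, 1cbd0c9, 326fe64, 5a62a9c, 684472b, 9e32674, ce517e3, da44f2e, ed9bd4e, fbbaae5}.
Common ancestors: {05a141f, 1cbd0c9, 326fe64, 5a62a9c, 9e32674, ce517e3, da44f2e, ed9bd4e, fbbaae5}.
Among these, 326fe64 is not an ancestor of any other common ancestor — it is the merge base.

326fe64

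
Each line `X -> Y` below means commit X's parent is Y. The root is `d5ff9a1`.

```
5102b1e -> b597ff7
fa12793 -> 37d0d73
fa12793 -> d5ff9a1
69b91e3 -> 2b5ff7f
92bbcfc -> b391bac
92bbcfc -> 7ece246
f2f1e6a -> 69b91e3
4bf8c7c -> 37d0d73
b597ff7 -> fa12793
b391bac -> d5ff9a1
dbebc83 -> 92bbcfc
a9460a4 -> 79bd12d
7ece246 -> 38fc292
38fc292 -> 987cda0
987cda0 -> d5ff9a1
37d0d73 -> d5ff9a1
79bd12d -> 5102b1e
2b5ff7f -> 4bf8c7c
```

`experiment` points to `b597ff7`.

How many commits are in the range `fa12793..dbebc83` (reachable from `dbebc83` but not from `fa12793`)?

Reachable from dbebc83: {38fc292, 7ece246, 92bbcfc, 987cda0, b391bac, d5ff9a1, dbebc83}.
Reachable from fa12793: {37d0d73, d5ff9a1, fa12793}.
In dbebc83's history but not fa12793's: {38fc292, 7ece246, 92bbcfc, 987cda0, b391bac, dbebc83} — 6 commits.

6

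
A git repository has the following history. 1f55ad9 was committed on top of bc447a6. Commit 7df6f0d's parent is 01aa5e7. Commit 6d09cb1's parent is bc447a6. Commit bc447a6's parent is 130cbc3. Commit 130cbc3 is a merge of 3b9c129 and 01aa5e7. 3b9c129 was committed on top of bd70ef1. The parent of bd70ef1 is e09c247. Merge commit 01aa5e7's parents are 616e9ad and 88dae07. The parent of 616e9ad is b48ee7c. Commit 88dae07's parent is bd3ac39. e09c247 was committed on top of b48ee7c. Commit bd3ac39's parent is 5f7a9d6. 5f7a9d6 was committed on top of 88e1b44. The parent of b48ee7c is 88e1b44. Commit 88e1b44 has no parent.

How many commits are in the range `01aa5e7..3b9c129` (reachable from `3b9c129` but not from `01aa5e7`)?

Reachable from 3b9c129: {3b9c129, 88e1b44, b48ee7c, bd70ef1, e09c247}.
Reachable from 01aa5e7: {01aa5e7, 5f7a9d6, 616e9ad, 88dae07, 88e1b44, b48ee7c, bd3ac39}.
In 3b9c129's history but not 01aa5e7's: {3b9c129, bd70ef1, e09c247} — 3 commits.

3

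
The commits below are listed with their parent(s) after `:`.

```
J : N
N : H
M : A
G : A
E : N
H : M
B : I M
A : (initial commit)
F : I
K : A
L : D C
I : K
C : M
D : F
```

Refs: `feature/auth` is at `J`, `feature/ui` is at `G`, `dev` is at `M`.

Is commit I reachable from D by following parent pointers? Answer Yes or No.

Ancestors of D (commits reachable by following parents): {A, D, F, I, K}.
I is in that set, so it is an ancestor of D.

Yes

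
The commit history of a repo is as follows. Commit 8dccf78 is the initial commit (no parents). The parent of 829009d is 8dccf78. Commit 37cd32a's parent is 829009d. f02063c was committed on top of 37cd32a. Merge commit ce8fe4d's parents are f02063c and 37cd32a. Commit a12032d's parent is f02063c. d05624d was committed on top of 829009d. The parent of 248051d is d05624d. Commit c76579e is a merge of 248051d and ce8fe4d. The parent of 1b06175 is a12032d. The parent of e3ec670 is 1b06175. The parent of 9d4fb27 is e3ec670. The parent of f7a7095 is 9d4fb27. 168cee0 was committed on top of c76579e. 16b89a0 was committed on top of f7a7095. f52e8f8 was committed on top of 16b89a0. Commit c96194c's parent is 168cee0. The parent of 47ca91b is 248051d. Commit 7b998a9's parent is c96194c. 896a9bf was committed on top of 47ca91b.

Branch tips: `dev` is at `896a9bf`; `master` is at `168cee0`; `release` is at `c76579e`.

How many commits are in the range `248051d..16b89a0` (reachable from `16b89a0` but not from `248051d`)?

Reachable from 16b89a0: {16b89a0, 1b06175, 37cd32a, 829009d, 8dccf78, 9d4fb27, a12032d, e3ec670, f02063c, f7a7095}.
Reachable from 248051d: {248051d, 829009d, 8dccf78, d05624d}.
In 16b89a0's history but not 248051d's: {16b89a0, 1b06175, 37cd32a, 9d4fb27, a12032d, e3ec670, f02063c, f7a7095} — 8 commits.

8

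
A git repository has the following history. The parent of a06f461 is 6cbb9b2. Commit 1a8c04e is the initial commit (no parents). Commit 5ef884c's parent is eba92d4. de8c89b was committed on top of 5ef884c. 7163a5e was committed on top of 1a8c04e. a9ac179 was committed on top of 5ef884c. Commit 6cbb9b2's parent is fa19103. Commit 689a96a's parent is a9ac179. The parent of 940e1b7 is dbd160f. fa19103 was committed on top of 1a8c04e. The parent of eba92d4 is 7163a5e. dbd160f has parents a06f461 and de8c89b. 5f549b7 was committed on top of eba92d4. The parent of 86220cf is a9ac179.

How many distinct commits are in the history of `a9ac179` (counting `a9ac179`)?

5

Walking parent pointers from a9ac179: reachable set = {1a8c04e, 5ef884c, 7163a5e, a9ac179, eba92d4}.
That is 5 commits.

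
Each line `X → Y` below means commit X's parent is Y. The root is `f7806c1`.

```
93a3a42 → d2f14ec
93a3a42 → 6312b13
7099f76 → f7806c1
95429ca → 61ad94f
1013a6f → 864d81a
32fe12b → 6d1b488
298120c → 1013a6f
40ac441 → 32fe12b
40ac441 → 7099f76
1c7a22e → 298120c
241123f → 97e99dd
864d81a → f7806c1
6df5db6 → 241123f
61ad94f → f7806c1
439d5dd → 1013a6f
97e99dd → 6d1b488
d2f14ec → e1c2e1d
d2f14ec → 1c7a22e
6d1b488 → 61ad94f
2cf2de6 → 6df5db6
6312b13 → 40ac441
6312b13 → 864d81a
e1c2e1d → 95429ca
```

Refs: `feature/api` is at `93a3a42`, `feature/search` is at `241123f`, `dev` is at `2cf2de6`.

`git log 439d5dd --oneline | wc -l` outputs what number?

4

Walking parent pointers from 439d5dd: reachable set = {1013a6f, 439d5dd, 864d81a, f7806c1}.
That is 4 commits.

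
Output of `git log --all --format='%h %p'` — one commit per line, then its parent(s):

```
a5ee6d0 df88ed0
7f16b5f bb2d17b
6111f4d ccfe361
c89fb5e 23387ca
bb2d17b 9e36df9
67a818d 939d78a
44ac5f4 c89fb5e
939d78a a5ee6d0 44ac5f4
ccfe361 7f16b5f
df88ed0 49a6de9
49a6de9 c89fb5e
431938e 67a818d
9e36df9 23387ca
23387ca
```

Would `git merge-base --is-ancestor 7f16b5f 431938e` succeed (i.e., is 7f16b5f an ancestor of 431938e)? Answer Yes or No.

No

Ancestors of 431938e: {23387ca, 431938e, 44ac5f4, 49a6de9, 67a818d, 939d78a, a5ee6d0, c89fb5e, df88ed0}.
7f16b5f is not in that set, so it is not an ancestor of 431938e.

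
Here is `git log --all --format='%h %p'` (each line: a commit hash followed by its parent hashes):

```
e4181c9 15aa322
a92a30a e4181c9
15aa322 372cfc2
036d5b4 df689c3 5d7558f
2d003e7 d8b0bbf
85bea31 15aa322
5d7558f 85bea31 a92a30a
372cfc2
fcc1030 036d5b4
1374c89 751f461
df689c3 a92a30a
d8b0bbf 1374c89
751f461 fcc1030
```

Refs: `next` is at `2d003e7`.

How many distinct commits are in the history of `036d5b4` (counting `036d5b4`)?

Walking parent pointers from 036d5b4: reachable set = {036d5b4, 15aa322, 372cfc2, 5d7558f, 85bea31, a92a30a, df689c3, e4181c9}.
That is 8 commits.

8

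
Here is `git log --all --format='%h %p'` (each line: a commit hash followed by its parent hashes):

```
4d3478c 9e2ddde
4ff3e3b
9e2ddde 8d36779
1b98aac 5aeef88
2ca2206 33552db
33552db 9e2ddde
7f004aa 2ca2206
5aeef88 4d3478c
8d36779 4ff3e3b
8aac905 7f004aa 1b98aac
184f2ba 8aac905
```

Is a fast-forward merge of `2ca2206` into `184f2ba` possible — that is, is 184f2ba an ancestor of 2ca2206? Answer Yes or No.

No

A fast-forward from 184f2ba to 2ca2206 is possible iff 184f2ba is an ancestor of 2ca2206.
Ancestors of 2ca2206: {2ca2206, 33552db, 4ff3e3b, 8d36779, 9e2ddde}.
184f2ba is not among them, so fast-forward is not possible.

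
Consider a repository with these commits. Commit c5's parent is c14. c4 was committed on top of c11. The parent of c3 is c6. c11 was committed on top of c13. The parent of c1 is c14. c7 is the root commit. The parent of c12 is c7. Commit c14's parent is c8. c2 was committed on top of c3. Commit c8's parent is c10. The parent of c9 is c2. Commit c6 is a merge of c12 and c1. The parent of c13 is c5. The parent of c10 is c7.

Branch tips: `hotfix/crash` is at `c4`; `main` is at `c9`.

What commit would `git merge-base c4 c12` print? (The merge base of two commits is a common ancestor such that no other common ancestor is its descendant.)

Ancestors of c4: {c10, c11, c13, c14, c4, c5, c7, c8}.
Ancestors of c12: {c12, c7}.
Common ancestors: {c7}.
The only common ancestor is c7, so it is the merge base.

c7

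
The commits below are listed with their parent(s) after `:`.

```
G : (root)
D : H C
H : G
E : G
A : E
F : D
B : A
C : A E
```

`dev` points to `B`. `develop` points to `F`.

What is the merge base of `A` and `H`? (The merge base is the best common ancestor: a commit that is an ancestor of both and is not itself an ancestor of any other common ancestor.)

Ancestors of A: {A, E, G}.
Ancestors of H: {G, H}.
Common ancestors: {G}.
The only common ancestor is G, so it is the merge base.

G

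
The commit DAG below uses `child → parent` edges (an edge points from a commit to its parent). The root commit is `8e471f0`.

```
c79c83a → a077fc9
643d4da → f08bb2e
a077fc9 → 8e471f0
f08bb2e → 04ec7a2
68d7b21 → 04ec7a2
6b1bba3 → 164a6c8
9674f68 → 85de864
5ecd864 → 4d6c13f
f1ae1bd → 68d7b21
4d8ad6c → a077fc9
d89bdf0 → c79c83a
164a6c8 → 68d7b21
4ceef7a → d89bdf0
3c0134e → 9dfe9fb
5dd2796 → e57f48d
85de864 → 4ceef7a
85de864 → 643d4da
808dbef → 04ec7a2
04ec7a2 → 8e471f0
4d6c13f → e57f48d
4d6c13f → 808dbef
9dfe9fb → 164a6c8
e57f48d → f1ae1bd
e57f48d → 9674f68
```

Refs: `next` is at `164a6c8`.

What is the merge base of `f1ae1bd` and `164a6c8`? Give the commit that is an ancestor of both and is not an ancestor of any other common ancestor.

68d7b21

Ancestors of f1ae1bd: {04ec7a2, 68d7b21, 8e471f0, f1ae1bd}.
Ancestors of 164a6c8: {04ec7a2, 164a6c8, 68d7b21, 8e471f0}.
Common ancestors: {04ec7a2, 68d7b21, 8e471f0}.
Among these, 68d7b21 is not an ancestor of any other common ancestor — it is the merge base.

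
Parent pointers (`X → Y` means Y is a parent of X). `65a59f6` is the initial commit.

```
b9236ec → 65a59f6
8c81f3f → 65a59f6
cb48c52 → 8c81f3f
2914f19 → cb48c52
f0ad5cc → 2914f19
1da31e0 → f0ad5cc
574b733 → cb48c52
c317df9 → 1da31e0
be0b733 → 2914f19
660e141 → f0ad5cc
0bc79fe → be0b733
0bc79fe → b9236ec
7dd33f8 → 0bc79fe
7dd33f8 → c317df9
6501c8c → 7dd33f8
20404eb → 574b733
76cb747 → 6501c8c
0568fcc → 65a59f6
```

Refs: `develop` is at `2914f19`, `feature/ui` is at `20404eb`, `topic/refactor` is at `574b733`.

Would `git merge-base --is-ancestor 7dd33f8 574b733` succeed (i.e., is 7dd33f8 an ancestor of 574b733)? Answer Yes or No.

Ancestors of 574b733: {574b733, 65a59f6, 8c81f3f, cb48c52}.
7dd33f8 is not in that set, so it is not an ancestor of 574b733.

No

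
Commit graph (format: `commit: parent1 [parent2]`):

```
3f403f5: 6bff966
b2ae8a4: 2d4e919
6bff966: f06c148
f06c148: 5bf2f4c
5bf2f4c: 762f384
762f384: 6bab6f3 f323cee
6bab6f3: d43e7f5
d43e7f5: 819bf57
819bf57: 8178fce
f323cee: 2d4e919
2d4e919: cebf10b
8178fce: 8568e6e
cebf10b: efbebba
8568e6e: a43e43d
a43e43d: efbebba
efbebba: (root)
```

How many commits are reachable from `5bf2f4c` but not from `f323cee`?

Reachable from 5bf2f4c: {2d4e919, 5bf2f4c, 6bab6f3, 762f384, 8178fce, 819bf57, 8568e6e, a43e43d, cebf10b, d43e7f5, efbebba, f323cee}.
Reachable from f323cee: {2d4e919, cebf10b, efbebba, f323cee}.
In 5bf2f4c's history but not f323cee's: {5bf2f4c, 6bab6f3, 762f384, 8178fce, 819bf57, 8568e6e, a43e43d, d43e7f5} — 8 commits.

8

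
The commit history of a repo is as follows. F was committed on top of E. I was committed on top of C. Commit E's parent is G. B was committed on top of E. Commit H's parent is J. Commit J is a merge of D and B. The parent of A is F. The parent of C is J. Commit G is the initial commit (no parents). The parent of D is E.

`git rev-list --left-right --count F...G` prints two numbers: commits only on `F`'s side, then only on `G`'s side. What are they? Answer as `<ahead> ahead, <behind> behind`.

2 ahead, 0 behind

Reachable from F: {E, F, G}.
Reachable from G: {G}.
Only in F's history (ahead): {E, F} — 2.
Only in G's history (behind): {} — 0.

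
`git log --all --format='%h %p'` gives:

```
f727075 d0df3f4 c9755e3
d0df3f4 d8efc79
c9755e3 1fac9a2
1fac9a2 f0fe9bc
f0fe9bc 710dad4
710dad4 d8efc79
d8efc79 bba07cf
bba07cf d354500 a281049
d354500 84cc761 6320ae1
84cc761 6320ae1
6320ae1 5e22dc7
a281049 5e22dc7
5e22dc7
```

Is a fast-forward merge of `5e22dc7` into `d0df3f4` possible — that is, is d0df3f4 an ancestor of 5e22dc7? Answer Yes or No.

A fast-forward from d0df3f4 to 5e22dc7 is possible iff d0df3f4 is an ancestor of 5e22dc7.
Ancestors of 5e22dc7: {5e22dc7}.
d0df3f4 is not among them, so fast-forward is not possible.

No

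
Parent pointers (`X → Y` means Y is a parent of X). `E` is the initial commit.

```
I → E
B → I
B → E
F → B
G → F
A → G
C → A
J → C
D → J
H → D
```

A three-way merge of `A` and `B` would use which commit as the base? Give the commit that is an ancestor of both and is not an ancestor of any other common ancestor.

B

Ancestors of A: {A, B, E, F, G, I}.
Ancestors of B: {B, E, I}.
Common ancestors: {B, E, I}.
Among these, B is not an ancestor of any other common ancestor — it is the merge base.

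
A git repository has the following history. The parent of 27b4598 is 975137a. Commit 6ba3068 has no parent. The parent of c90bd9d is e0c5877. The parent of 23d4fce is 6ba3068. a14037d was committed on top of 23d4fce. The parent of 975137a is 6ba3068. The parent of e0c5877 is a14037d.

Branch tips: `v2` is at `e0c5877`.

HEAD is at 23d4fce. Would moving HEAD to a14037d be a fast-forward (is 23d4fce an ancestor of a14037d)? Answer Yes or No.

Yes

A fast-forward from 23d4fce to a14037d is possible iff 23d4fce is an ancestor of a14037d.
Ancestors of a14037d: {23d4fce, 6ba3068, a14037d}.
23d4fce is among them, so fast-forward is possible.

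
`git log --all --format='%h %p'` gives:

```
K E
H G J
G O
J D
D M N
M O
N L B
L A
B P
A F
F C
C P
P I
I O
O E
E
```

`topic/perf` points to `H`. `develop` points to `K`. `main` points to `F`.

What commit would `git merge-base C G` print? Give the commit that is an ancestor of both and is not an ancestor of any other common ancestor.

O

Ancestors of C: {C, E, I, O, P}.
Ancestors of G: {E, G, O}.
Common ancestors: {E, O}.
Among these, O is not an ancestor of any other common ancestor — it is the merge base.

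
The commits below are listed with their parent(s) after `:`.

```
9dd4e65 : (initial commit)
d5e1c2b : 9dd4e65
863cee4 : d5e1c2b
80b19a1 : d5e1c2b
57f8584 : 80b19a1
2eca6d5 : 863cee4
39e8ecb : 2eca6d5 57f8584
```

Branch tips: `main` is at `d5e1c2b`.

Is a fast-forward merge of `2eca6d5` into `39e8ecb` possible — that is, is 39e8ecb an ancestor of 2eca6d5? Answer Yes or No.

No

A fast-forward from 39e8ecb to 2eca6d5 is possible iff 39e8ecb is an ancestor of 2eca6d5.
Ancestors of 2eca6d5: {2eca6d5, 863cee4, 9dd4e65, d5e1c2b}.
39e8ecb is not among them, so fast-forward is not possible.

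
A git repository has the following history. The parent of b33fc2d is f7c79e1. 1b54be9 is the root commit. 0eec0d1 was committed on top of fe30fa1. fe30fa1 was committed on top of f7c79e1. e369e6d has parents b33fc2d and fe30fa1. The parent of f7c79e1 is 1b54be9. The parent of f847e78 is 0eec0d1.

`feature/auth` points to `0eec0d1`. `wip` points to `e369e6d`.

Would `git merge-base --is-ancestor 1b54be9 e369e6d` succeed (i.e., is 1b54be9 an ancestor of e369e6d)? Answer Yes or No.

Ancestors of e369e6d (commits reachable by following parents): {1b54be9, b33fc2d, e369e6d, f7c79e1, fe30fa1}.
1b54be9 is in that set, so it is an ancestor of e369e6d.

Yes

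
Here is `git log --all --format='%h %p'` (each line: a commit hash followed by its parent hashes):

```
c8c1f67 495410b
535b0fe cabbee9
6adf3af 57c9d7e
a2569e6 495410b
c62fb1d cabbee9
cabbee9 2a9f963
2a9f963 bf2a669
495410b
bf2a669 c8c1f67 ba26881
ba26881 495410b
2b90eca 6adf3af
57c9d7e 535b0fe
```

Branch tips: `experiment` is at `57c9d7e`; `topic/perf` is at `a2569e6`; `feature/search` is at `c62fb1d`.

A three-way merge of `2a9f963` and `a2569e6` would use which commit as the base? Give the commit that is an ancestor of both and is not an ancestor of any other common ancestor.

495410b

Ancestors of 2a9f963: {2a9f963, 495410b, ba26881, bf2a669, c8c1f67}.
Ancestors of a2569e6: {495410b, a2569e6}.
Common ancestors: {495410b}.
The only common ancestor is 495410b, so it is the merge base.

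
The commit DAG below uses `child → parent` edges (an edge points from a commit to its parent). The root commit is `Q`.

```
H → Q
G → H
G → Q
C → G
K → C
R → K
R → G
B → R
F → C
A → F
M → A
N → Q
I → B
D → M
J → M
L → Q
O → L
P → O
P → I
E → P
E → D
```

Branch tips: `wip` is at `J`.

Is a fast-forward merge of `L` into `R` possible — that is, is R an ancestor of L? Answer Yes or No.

A fast-forward from R to L is possible iff R is an ancestor of L.
Ancestors of L: {L, Q}.
R is not among them, so fast-forward is not possible.

No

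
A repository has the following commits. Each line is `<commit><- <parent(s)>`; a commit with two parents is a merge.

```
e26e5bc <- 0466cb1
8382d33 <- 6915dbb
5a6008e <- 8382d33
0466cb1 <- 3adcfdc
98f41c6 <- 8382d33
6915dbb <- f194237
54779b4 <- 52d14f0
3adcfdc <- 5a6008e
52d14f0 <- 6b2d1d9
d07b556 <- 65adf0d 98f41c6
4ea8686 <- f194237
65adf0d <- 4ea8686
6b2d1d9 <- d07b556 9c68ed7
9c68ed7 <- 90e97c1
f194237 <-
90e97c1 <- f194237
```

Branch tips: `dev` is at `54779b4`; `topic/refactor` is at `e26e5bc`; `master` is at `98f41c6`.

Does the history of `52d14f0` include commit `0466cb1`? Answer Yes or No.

No

Ancestors of 52d14f0: {4ea8686, 52d14f0, 65adf0d, 6915dbb, 6b2d1d9, 8382d33, 90e97c1, 98f41c6, 9c68ed7, d07b556, f194237}.
0466cb1 is not in that set, so it is not an ancestor of 52d14f0.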